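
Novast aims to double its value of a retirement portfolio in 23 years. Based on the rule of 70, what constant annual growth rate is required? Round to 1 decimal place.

70 / 23 ≈ 3.04, so about 3.0% a year.

≈ 3.0%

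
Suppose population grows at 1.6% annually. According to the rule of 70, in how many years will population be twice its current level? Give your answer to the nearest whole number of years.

44 years

At 1.6%, doubling takes about 70/1.6 = 43.75 years.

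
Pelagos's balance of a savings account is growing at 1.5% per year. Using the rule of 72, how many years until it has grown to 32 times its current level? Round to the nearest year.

At 1.5% it doubles every 72/1.5 ≈ 48.00 years.
32× is 5 doublings, so 5 × 48.00 ≈ 240 years.

≈ 240 years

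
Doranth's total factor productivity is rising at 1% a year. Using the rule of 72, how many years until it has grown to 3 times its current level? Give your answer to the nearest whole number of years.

about 114 years

One doubling takes 72/1 = 72.00 years.
3× is log₂ 3 ≈ 1.58 doublings, so ≈ 1.58 × 72.00 = 114 years.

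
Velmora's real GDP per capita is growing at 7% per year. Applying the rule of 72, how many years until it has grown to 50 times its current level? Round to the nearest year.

At 7% it doubles every 72/7 ≈ 10.29 years.
Reaching 50× takes log₂(50) ≈ 5.64 doublings.
5.64 × 10.29 ≈ 58 years.

about 58 years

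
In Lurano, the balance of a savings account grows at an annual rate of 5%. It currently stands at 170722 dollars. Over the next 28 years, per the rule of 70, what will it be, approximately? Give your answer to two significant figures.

roughly 680000 dollars

Doubling time ≈ 70/5 = 14.00 years.
28 years is 28/14.00 ≈ 2.00 doublings, a factor of 2^2.00 ≈ 4.00.
170722 × 4.00 ≈ 680000 dollars.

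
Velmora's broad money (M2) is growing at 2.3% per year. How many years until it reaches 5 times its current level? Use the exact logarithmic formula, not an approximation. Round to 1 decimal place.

t = ln(5) / ln(1 + 0.023) = 1.6094 / 0.022739 ≈ 70.78.

70.8 years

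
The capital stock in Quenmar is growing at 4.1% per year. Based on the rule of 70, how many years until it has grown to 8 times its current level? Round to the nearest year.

Doubling time ≈ 70/4.1 = 17.07 years.
Getting to 8× needs 3 doublings: 3 × 17.07 ≈ 51 years.

≈ 51 years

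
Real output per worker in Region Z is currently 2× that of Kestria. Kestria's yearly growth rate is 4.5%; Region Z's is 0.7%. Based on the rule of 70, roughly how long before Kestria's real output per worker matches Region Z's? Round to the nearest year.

approximately 18 years

The growth-rate gap is 4.5% − 0.7% = 3.8 percentage points.
So the ratio between them halves every 70/3.8 ≈ 18.42 years.
A 2× gap closes after 1 halving: 1 × 18.42 ≈ 18 years.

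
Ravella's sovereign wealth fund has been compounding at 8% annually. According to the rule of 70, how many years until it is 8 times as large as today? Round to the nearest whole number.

Doubling time ≈ 70/8 = 8.75 years.
8 = 2^3, so 3 doublings → 26 years.

≈ 26 years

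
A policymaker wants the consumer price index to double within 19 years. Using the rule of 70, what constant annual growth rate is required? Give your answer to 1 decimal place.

around 3.7% annually

70 / 19 ≈ 3.68, so about 3.7% annually.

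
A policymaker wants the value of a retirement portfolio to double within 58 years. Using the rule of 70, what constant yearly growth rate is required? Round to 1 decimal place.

about 1.2%

70 / 58 ≈ 1.21, so about 1.2% per year.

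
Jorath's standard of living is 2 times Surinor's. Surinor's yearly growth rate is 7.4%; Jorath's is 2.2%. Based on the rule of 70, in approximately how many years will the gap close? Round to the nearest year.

≈ 13 years

What matters is the difference: 5.2 pp.
Rule of 70 on the gap: the ratio halves every 70/5.2 ≈ 13.46 years.
A 2 times gap closes after 1 halving: 1 × 13.46 ≈ 13 years.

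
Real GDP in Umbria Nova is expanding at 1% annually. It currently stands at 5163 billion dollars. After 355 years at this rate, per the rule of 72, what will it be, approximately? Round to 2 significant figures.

roughly 160000 billion dollars

It doubles every 72/1 ≈ 72.00 years, so 355 years is 4.93 doublings.
2^4.93 ≈ 30.48; 5163 × 30.48 ≈ 160000 billion dollars.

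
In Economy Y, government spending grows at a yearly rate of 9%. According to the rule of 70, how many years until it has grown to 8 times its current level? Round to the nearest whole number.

At 9% it doubles every 70/9 ≈ 7.78 years.
Getting to 8× needs 3 doublings: 3 × 7.78 ≈ 23 years.

≈ 23 years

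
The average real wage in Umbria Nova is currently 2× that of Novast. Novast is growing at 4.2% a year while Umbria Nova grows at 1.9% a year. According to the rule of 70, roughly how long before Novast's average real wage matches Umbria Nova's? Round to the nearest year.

roughly 30 years

What matters is the difference: 2.3 pp.
Rule of 70 on the gap: the ratio halves every 70/2.3 ≈ 30.43 years.
A 2× gap closes after 1 halving: 1 × 30.43 ≈ 30 years.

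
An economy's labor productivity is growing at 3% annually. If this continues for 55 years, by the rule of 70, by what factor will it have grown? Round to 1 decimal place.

approximately 5.1 times

Doubling time ≈ 70/3 = 23.33 years.
55 years / 23.33 ≈ 2.36 doublings → factor 2^2.36 ≈ 5.1.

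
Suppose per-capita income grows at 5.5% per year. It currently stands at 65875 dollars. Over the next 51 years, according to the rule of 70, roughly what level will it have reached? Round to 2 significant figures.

Doubling time ≈ 70/5.5 = 12.73 years.
51 years is 51/12.73 ≈ 4.01 doublings, a factor of 2^4.01 ≈ 16.11.
65875 × 16.11 ≈ 1100000 dollars.

around 1100000 dollars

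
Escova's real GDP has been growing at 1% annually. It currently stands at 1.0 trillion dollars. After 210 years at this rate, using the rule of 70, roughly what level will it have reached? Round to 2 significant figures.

It doubles every 70/1 ≈ 70.00 years, so 210 years is 3.00 doublings.
2^3.00 ≈ 8.00; 1.0 × 8.00 ≈ 8.0 trillion dollars.

roughly 8.0 trillion dollars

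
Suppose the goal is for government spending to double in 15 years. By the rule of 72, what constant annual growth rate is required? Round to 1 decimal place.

≈ 4.8%

72 / 15 ≈ 4.80, so about 4.8% a year.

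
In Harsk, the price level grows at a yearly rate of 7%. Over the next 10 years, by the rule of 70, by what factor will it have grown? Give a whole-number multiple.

Doubling time ≈ 70/7 = 10.00 years.
10/10.00 ≈ 1 doubling, so about 2^1 = 2×.

around 2 times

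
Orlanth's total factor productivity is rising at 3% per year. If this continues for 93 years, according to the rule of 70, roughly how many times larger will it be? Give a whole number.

70/3 ≈ 23.33 years per doubling.
93 years fits 4 doublings: 2^4 = 16.

about 16 times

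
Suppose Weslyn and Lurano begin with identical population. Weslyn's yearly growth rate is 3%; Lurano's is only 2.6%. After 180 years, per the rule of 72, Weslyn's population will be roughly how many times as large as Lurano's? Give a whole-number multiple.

Only the 0.4-point difference matters.
72/0.4 ≈ 180.00 years per doubling of the ratio; 180 years gives 1.00 doublings, so ≈ 2×.

roughly 2 times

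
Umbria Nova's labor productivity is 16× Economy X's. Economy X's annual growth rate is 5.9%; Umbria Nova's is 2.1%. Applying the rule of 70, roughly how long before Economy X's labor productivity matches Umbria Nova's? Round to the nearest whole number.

Economy X gains on Umbria Nova at 5.9% − 2.1% = 3.8 points a year.
At that relative rate the gap halves every 70/3.8 ≈ 18.42 years.
A 16× gap closes after 4 halvings: 4 × 18.42 ≈ 74 years.

approximately 74 years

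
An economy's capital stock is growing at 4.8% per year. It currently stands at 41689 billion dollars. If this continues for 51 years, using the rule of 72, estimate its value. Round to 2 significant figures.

It doubles every 72/4.8 ≈ 15.00 years, so 51 years is 3.40 doublings.
2^3.40 ≈ 10.56; 41689 × 10.56 ≈ 440000 billion dollars.

≈ 440000 billion dollars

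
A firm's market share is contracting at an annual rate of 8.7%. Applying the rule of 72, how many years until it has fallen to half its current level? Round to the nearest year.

Halving time ≈ 72 / 8.7 = 8.28 → 8 years.

≈ 8 years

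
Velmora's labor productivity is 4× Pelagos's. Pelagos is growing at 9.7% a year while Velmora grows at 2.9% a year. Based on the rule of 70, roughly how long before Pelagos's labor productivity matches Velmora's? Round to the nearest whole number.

21 years

Pelagos gains on Velmora at 9.7% − 2.9% = 6.8 points a year.
At that relative rate the gap halves every 70/6.8 ≈ 10.29 years.
A 4× gap closes after 2 halvings: 2 × 10.29 ≈ 21 years.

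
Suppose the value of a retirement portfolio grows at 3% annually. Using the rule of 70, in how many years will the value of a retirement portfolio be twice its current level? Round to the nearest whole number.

70/3 ≈ 23.33, so it doubles roughly every 23 years.

23 years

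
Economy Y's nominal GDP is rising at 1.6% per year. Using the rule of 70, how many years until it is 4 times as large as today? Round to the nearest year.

One doubling takes 70/1.6 = 43.75 years.
Getting to 4× needs 2 doublings: 2 × 43.75 ≈ 88 years.

≈ 88 years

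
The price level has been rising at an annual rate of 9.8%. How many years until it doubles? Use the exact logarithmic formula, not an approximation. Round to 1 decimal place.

t = ln(2) / ln(1 + 0.098) = 0.6931 / 0.093490 ≈ 7.41.

7.4 years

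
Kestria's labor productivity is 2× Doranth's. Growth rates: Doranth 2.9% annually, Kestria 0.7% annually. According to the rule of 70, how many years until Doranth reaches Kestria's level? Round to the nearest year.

Doranth gains on Kestria at 2.9% − 0.7% = 2.2 points a year.
At that relative rate the gap halves every 70/2.2 ≈ 31.82 years.
A 2× gap closes after 1 halving: 1 × 31.82 ≈ 32 years.

32 years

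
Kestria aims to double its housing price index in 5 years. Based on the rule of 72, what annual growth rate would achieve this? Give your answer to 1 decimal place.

72 / 5 ≈ 14.40, so about 14.4% a year.

≈ 14.4% a year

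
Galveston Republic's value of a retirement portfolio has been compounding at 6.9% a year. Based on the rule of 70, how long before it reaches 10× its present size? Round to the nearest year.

Doubling time ≈ 70/6.9 = 10.14 years.
Reaching 10× takes log₂(10) ≈ 3.32 doublings.
3.32 × 10.14 ≈ 34 years.

≈ 34 years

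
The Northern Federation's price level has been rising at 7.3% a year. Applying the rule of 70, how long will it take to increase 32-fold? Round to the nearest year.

One doubling takes 70/7.3 = 9.59 years.
32× is 5 doublings, so 5 × 9.59 ≈ 48 years.

roughly 48 years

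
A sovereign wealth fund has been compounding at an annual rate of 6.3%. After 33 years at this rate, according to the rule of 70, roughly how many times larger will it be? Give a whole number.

approximately 8 times

Doubling time ≈ 70/6.3 = 11.11 years.
33/11.11 ≈ 3 doublings, so about 2^3 = 8×.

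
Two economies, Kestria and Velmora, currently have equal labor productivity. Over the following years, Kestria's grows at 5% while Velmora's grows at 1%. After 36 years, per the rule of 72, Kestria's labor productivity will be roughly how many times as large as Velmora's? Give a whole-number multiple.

Kestria pulls ahead at 4 pp per year, so the ratio doubles every 72/4 ≈ 18.00 years.
In 36 years that's 2.00 doublings: 2^2.00 ≈ 4.

roughly 4 times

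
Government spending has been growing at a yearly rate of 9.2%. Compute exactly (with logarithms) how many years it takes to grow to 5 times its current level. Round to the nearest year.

18 years

t = ln(5) / ln(1 + 0.092) = 1.6094 / 0.088011 ≈ 18.29.
≈ 18 years.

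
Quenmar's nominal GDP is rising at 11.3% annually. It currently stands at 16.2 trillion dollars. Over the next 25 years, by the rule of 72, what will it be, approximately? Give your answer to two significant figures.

roughly 250 trillion dollars

Doubling time ≈ 72/11.3 = 6.37 years.
25 years is 25/6.37 ≈ 3.92 doublings, a factor of 2^3.92 ≈ 15.14.
16.2 × 15.14 ≈ 250 trillion dollars.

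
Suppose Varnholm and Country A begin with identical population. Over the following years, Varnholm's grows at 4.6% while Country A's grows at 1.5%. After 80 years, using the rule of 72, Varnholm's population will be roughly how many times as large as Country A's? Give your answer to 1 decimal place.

Varnholm pulls ahead at 3.1 pp per year, so the ratio doubles every 72/3.1 ≈ 23.23 years.
In 80 years that's 3.44 doublings: 2^3.44 ≈ 10.9.

around 10.9 times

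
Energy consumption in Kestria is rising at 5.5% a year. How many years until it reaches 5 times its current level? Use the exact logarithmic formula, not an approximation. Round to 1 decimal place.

30.1 years

t = ln(5) / ln(1 + 0.055) = 1.6094 / 0.053541 ≈ 30.06.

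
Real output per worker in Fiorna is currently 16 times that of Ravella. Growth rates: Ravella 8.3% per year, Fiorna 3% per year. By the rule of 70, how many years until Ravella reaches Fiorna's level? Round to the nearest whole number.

≈ 53 years

Ravella gains on Fiorna at 8.3% − 3% = 5.3 points a year.
At that relative rate the gap halves every 70/5.3 ≈ 13.21 years.
A 16 times gap closes after 4 halvings: 4 × 13.21 ≈ 53 years.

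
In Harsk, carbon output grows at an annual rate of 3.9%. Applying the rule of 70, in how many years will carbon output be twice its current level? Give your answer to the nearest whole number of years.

≈ 18 years

Doubling time ≈ 70 / 3.9 = 17.95 years.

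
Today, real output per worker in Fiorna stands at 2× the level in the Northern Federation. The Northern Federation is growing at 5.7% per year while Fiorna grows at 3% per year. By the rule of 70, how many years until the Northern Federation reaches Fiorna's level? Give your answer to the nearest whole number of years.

approximately 26 years

The growth-rate gap is 5.7% − 3% = 2.7 percentage points.
So the ratio between them halves every 70/2.7 ≈ 25.93 years.
A 2× gap closes after 1 halving: 1 × 25.93 ≈ 26 years.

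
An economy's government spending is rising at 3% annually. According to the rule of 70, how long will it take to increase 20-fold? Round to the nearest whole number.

At 3% it doubles every 70/3 ≈ 23.33 years.
20× is log₂ 20 ≈ 4.32 doublings, so ≈ 4.32 × 23.33 = 101 years.

101 years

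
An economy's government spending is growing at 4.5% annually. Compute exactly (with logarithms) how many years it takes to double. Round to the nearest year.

t = ln(2) / ln(1 + 0.045) = 0.6931 / 0.044017 ≈ 15.75.
≈ 16 years.

16 years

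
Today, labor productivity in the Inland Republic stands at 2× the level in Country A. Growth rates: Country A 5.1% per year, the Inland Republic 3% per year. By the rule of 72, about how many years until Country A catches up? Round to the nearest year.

about 34 years

What matters is the difference: 2.1 pp.
Rule of 72 on the gap: the ratio halves every 72/2.1 ≈ 34.29 years.
A 2× gap closes after 1 halving: 1 × 34.29 ≈ 34 years.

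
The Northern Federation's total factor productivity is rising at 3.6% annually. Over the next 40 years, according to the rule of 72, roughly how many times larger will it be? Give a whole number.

approximately 4 times

At 3.6% one doubling takes ≈ 20.00 years; 40 years is 2 of them, so ×4.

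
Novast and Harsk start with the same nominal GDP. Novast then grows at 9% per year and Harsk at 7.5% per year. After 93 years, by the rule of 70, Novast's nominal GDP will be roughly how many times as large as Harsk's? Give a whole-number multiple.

about 4 times

Novast pulls ahead at 1.5 pp per year, so the ratio doubles every 70/1.5 ≈ 46.67 years.
In 93 years that's 1.99 doublings: 2^1.99 ≈ 4.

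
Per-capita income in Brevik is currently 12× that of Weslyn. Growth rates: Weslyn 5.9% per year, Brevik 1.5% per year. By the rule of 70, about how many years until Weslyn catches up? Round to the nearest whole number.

Weslyn gains on Brevik at 5.9% − 1.5% = 4.4 points a year.
At that relative rate the gap halves every 70/4.4 ≈ 15.91 years.
A 12× gap takes log₂(12) ≈ 3.58 halvings to close: 3.58 × 15.91 ≈ 57 years.

roughly 57 years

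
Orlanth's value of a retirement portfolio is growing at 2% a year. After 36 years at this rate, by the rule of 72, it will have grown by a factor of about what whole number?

roughly 2 times

72/2 ≈ 36.00 years per doubling.
36 years fits 1 doubling: 2^1 = 2.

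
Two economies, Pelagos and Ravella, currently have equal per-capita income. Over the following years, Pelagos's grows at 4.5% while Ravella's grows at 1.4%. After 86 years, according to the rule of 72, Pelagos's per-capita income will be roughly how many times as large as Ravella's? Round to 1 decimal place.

13.0 times

Only the 3.1-point difference matters.
72/3.1 ≈ 23.23 years per doubling of the ratio; 86 years gives 3.70 doublings, so ≈ 13.0×.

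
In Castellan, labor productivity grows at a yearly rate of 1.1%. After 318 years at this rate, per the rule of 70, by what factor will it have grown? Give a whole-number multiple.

about 32 times

Doubling time ≈ 70/1.1 = 63.64 years.
318/63.64 ≈ 5 doublings, so about 2^5 = 32×.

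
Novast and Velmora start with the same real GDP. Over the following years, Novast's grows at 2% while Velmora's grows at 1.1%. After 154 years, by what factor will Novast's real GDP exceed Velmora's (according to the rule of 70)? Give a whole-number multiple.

Rate gap = 2% − 1.1% = 0.9 points.
The ratio doubles every 70/0.9 ≈ 77.78 years.
154/77.78 ≈ 1.98 doublings → ratio ≈ 2^1.98 ≈ 4.

around 4 times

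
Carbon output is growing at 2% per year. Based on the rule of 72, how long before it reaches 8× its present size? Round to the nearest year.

Doubling time ≈ 72/2 = 36.00 years.
8 = 2^3, so 3 doublings → 108 years.

108 years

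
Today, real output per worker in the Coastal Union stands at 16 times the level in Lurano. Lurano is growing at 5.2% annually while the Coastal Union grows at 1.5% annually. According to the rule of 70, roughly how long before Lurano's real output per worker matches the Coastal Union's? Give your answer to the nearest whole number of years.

What matters is the difference: 3.7 pp.
Rule of 70 on the gap: the ratio halves every 70/3.7 ≈ 18.92 years.
A 16 times gap closes after 4 halvings: 4 × 18.92 ≈ 76 years.

about 76 years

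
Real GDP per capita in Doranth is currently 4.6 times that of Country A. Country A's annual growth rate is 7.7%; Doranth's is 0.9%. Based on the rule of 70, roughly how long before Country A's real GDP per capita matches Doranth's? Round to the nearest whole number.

around 23 years

Country A gains on Doranth at 7.7% − 0.9% = 6.8 points a year.
At that relative rate the gap halves every 70/6.8 ≈ 10.29 years.
A 4.6 times gap takes log₂(4.6) ≈ 2.20 halvings to close: 2.20 × 10.29 ≈ 23 years.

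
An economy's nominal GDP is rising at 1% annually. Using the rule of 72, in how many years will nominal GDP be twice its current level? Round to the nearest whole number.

Doubling time ≈ 72 / 1 = 72.00 years.

roughly 72 years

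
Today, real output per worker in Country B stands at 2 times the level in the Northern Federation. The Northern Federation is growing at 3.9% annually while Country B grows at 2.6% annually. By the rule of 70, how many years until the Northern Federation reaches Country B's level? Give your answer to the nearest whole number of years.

What matters is the difference: 1.3 pp.
Rule of 70 on the gap: the ratio halves every 70/1.3 ≈ 53.85 years.
A 2 times gap closes after 1 halving: 1 × 53.85 ≈ 54 years.

about 54 years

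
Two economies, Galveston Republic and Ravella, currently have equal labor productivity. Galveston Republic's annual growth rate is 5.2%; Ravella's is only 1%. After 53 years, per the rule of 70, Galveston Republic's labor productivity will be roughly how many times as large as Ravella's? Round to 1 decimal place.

Galveston Republic pulls ahead at 4.2 pp per year, so the ratio doubles every 70/4.2 ≈ 16.67 years.
In 53 years that's 3.18 doublings: 2^3.18 ≈ 9.1.

approximately 9.1 times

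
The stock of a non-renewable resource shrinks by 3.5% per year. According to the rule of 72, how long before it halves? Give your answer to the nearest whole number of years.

Halving time ≈ 72 / 3.5 = 20.57 → 21 years.

roughly 21 years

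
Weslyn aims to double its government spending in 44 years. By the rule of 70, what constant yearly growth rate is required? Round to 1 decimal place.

70 / 44 ≈ 1.59, so about 1.6% per year.

approximately 1.6%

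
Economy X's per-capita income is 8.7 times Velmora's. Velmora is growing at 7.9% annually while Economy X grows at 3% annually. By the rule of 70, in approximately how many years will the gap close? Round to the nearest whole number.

The growth-rate gap is 7.9% − 3% = 4.9 percentage points.
So the ratio between them halves every 70/4.9 ≈ 14.29 years.
An 8.7 times gap takes log₂(8.7) ≈ 3.12 halvings to close: 3.12 × 14.29 ≈ 45 years.

approximately 45 years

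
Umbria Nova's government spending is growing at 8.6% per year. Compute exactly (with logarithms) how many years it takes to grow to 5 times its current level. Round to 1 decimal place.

t = ln(5) / ln(1 + 0.086) = 1.6094 / 0.082501 ≈ 19.51.

19.5 years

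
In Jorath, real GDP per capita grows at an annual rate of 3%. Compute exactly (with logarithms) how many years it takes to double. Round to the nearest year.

23 years

t = ln(2) / ln(1 + 0.03) = 0.6931 / 0.029559 ≈ 23.45.
≈ 23 years.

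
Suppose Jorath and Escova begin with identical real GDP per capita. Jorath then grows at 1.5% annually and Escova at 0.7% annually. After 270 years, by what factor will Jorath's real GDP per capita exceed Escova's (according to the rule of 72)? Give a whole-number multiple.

Rate gap = 1.5% − 0.7% = 0.8 points.
The ratio doubles every 72/0.8 ≈ 90.00 years.
270/90.00 ≈ 3.00 doublings → ratio ≈ 2^3.00 ≈ 8.

8 times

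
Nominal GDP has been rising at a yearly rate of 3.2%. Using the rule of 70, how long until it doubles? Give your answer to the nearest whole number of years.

roughly 22 years

70/3.2 ≈ 21.88, so it doubles roughly every 22 years.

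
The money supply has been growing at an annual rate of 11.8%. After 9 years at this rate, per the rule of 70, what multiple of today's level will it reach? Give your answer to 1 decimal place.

Doubling time ≈ 70/11.8 = 5.93 years.
9 years / 5.93 ≈ 1.52 doublings → factor 2^1.52 ≈ 2.9.

around 2.9 times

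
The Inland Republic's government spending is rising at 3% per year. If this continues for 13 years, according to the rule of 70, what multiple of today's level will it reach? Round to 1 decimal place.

1.5 times

Doubles every ≈ 23.33 years (70/3).
13 years is 0.56 doublings; 2^0.56 ≈ 1.5×.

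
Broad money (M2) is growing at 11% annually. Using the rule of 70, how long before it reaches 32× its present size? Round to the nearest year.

At 11% it doubles every 70/11 ≈ 6.36 years.
Getting to 32× needs 5 doublings: 5 × 6.36 ≈ 32 years.

32 years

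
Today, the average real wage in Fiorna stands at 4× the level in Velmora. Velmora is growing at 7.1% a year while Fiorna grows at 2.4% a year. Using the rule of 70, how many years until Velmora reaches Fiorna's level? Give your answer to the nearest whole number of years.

≈ 30 years

What matters is the difference: 4.7 pp.
Rule of 70 on the gap: the ratio halves every 70/4.7 ≈ 14.89 years.
A 4× gap closes after 2 halvings: 2 × 14.89 ≈ 30 years.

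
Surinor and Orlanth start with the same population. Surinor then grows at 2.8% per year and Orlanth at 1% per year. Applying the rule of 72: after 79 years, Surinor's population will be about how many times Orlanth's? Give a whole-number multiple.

Surinor pulls ahead at 1.8 pp per year, so the ratio doubles every 72/1.8 ≈ 40.00 years.
In 79 years that's 1.98 doublings: 2^1.98 ≈ 4.

roughly 4 times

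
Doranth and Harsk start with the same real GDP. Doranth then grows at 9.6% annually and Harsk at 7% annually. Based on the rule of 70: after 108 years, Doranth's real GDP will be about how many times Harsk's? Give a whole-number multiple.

about 16 times

Doranth pulls ahead at 2.6 pp per year, so the ratio doubles every 70/2.6 ≈ 26.92 years.
In 108 years that's 4.01 doublings: 2^4.01 ≈ 16.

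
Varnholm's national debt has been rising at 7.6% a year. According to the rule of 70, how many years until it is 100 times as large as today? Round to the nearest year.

At 7.6% it doubles every 70/7.6 ≈ 9.21 years.
Reaching 100× takes log₂(100) ≈ 6.64 doublings.
6.64 × 9.21 ≈ 61 years.

approximately 61 years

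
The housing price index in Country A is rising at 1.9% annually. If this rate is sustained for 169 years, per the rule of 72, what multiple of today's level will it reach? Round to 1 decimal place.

≈ 22.0 times

Doubles every ≈ 37.89 years (72/1.9).
169 years is 4.46 doublings; 2^4.46 ≈ 22.0×.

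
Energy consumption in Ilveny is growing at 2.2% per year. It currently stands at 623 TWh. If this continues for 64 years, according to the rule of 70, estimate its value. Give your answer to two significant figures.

roughly 2500 TWh

Doubling time ≈ 70/2.2 = 31.82 years.
64 years is 64/31.82 ≈ 2.01 doublings, a factor of 2^2.01 ≈ 4.03.
623 × 4.03 ≈ 2500 TWh.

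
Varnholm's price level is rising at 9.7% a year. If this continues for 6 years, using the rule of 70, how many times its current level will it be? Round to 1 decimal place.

Doubles every ≈ 7.22 years (70/9.7).
6 years is 0.83 doublings; 2^0.83 ≈ 1.8×.

approximately 1.8 times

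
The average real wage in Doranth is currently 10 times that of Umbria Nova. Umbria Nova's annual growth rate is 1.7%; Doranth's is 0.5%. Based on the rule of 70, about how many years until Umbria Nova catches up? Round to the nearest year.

The growth-rate gap is 1.7% − 0.5% = 1.2 percentage points.
So the ratio between them halves every 70/1.2 ≈ 58.33 years.
A 10 times gap takes log₂(10) ≈ 3.32 halvings to close: 3.32 × 58.33 ≈ 194 years.

around 194 years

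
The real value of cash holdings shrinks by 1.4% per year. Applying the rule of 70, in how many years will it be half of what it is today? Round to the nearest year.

about 50 years

Halving time ≈ 70 / 1.4 = 50.00 → 50 years.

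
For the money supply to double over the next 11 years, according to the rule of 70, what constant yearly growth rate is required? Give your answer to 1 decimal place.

70 / 11 ≈ 6.36, so about 6.4% per year.

6.4%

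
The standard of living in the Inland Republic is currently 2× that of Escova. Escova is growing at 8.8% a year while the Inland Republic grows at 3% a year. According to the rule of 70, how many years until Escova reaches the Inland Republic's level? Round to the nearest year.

roughly 12 years

The growth-rate gap is 8.8% − 3% = 5.8 percentage points.
So the ratio between them halves every 70/5.8 ≈ 12.07 years.
A 2× gap closes after 1 halving: 1 × 12.07 ≈ 12 years.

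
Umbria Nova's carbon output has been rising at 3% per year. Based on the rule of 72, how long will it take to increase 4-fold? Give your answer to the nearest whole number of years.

48 years

At 3% it doubles every 72/3 ≈ 24.00 years.
Getting to 4× needs 2 doublings: 2 × 24.00 ≈ 48 years.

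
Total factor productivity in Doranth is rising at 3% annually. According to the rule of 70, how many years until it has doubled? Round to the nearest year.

At 3%, doubling takes about 70/3 = 23.33 years.

roughly 23 years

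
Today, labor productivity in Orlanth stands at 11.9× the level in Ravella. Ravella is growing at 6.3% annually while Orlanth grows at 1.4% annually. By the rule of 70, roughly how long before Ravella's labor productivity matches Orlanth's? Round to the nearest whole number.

roughly 51 years

What matters is the difference: 4.9 pp.
Rule of 70 on the gap: the ratio halves every 70/4.9 ≈ 14.29 years.
An 11.9× gap takes log₂(11.9) ≈ 3.57 halvings to close: 3.57 × 14.29 ≈ 51 years.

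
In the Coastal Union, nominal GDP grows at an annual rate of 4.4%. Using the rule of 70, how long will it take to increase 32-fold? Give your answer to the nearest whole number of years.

approximately 80 years

At 4.4% it doubles every 70/4.4 ≈ 15.91 years.
Getting to 32× needs 5 doublings: 5 × 15.91 ≈ 80 years.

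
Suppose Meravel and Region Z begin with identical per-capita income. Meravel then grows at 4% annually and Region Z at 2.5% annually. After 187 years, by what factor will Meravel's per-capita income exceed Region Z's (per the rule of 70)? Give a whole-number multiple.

Only the 1.5-point difference matters.
70/1.5 ≈ 46.67 years per doubling of the ratio; 187 years gives 4.01 doublings, so ≈ 16×.

≈ 16 times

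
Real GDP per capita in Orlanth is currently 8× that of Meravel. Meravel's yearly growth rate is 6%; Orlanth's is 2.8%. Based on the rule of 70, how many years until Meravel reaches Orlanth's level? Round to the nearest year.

about 66 years

What matters is the difference: 3.2 pp.
Rule of 70 on the gap: the ratio halves every 70/3.2 ≈ 21.88 years.
An 8× gap closes after 3 halvings: 3 × 21.88 ≈ 66 years.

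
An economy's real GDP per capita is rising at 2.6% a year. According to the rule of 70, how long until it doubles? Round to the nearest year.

around 27 years

70/2.6 ≈ 26.92, so it doubles roughly every 27 years.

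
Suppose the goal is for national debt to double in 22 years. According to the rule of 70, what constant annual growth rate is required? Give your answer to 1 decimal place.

≈ 3.2%

70 / 22 ≈ 3.18, so about 3.2% a year.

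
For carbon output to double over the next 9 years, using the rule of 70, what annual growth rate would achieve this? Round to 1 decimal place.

70 / 9 ≈ 7.78, so about 7.8% annually.

7.8%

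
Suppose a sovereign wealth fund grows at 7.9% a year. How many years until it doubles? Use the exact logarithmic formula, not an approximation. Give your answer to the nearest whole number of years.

t = ln(2) / ln(1 + 0.079) = 0.6931 / 0.076035 ≈ 9.12.
≈ 9 years.

9 years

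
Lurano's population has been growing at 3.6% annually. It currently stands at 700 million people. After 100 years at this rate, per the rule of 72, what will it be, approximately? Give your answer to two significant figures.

It doubles every 72/3.6 ≈ 20.00 years, so 100 years is 5.00 doublings.
2^5.00 ≈ 32.00; 700 × 32.00 ≈ 22000 million people.

22000 million people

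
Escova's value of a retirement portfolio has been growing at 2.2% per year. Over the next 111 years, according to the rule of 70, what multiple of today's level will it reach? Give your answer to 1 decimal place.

around 11.2 times

Doubling time ≈ 70/2.2 = 31.82 years.
111 years / 31.82 ≈ 3.49 doublings → factor 2^3.49 ≈ 11.2.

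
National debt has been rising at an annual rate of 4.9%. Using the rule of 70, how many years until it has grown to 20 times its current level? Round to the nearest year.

One doubling takes 70/4.9 = 14.29 years.
Reaching 20× takes log₂(20) ≈ 4.32 doublings.
4.32 × 14.29 ≈ 62 years.

roughly 62 years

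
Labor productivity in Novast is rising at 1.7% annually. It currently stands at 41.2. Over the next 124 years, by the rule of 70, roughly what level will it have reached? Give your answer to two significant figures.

Doubling time ≈ 70/1.7 = 41.18 years.
124 years is 124/41.18 ≈ 3.01 doublings, a factor of 2^3.01 ≈ 8.06.
41.2 × 8.06 ≈ 330.

roughly 330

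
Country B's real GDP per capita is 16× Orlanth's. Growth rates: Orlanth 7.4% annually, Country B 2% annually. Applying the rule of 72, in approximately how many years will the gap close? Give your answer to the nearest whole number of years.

Orlanth gains on Country B at 7.4% − 2% = 5.4 points a year.
At that relative rate the gap halves every 72/5.4 ≈ 13.33 years.
A 16× gap closes after 4 halvings: 4 × 13.33 ≈ 53 years.

53 years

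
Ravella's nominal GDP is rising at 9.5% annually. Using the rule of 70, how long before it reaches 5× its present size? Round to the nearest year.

At 9.5% it doubles every 70/9.5 ≈ 7.37 years.
Reaching 5× takes log₂(5) ≈ 2.32 doublings.
2.32 × 7.37 ≈ 17 years.

around 17 years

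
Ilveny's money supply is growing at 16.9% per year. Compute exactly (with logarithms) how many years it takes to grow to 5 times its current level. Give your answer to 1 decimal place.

t = ln(5) / ln(1 + 0.169) = 1.6094 / 0.156149 ≈ 10.31.

10.3 years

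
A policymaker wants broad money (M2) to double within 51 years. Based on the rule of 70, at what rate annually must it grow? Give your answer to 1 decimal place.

1.4%

70 / 51 ≈ 1.37, so about 1.4% annually.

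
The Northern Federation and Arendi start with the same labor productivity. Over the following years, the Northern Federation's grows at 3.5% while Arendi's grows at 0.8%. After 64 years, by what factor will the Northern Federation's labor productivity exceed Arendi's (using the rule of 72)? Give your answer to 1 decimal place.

the Northern Federation pulls ahead at 2.7 pp per year, so the ratio doubles every 72/2.7 ≈ 26.67 years.
In 64 years that's 2.40 doublings: 2^2.40 ≈ 5.3.

roughly 5.3 times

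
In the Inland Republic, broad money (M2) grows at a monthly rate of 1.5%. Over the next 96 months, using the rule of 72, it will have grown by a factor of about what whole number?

At 1.5% one doubling takes ≈ 48.00 months; 96 months is 2 of them, so ×4.

around 4 times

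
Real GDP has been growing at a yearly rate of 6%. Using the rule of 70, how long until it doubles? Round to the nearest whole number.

around 12 years

Doubling time ≈ 70 / 6 = 11.67 years.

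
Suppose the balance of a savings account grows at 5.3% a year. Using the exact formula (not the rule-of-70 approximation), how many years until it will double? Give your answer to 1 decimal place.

t = ln(2) / ln(1 + 0.053) = 0.6931 / 0.051643 ≈ 13.42.

13.4 years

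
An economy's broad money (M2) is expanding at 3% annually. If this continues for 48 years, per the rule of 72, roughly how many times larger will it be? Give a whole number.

72/3 ≈ 24.00 years per doubling.
48 years fits 2 doublings: 2^2 = 4.

roughly 4 times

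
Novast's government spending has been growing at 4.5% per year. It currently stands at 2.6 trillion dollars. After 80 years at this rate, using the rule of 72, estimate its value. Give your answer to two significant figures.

approximately 83 trillion dollars

It doubles every 72/4.5 ≈ 16.00 years, so 80 years is 5.00 doublings.
2^5.00 ≈ 32.00; 2.6 × 32.00 ≈ 83 trillion dollars.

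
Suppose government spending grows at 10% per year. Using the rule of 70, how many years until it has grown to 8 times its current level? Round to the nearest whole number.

≈ 21 years

One doubling takes 70/10 = 7.00 years.
8 = 2^3, so 3 doublings → 21 years.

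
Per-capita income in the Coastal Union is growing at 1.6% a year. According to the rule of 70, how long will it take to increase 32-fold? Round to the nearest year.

about 219 years

One doubling takes 70/1.6 = 43.75 years.
32 = 2^5, so 5 doublings → 219 years.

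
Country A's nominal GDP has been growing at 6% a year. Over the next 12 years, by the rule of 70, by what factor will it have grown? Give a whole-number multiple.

≈ 2 times

At 6% one doubling takes ≈ 11.67 years; 12 years is 1 of them, so ×2.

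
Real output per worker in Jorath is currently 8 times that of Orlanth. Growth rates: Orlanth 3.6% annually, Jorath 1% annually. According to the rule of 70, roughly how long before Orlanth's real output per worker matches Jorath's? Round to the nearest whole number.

Orlanth gains on Jorath at 3.6% − 1% = 2.6 points a year.
At that relative rate the gap halves every 70/2.6 ≈ 26.92 years.
An 8 times gap closes after 3 halvings: 3 × 26.92 ≈ 81 years.

approximately 81 years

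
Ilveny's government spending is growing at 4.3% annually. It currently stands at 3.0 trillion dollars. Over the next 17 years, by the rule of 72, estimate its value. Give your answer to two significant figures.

around 6.1 trillion dollars

It doubles every 72/4.3 ≈ 16.74 years, so 17 years is 1.02 doublings.
2^1.02 ≈ 2.03; 3.0 × 2.03 ≈ 6.1 trillion dollars.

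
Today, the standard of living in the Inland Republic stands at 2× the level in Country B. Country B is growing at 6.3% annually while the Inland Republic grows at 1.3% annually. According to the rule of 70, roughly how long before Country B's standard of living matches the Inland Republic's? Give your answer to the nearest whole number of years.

≈ 14 years

The growth-rate gap is 6.3% − 1.3% = 5 percentage points.
So the ratio between them halves every 70/5 ≈ 14.00 years.
A 2× gap closes after 1 halving: 1 × 14.00 ≈ 14 years.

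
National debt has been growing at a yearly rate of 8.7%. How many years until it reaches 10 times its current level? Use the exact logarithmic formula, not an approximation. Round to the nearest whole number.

t = ln(10) / ln(1 + 0.087) = 2.3026 / 0.083422 ≈ 27.60.
≈ 28 years.

28 years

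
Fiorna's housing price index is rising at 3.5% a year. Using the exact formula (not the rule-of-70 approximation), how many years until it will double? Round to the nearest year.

20 years

t = ln(2) / ln(1 + 0.035) = 0.6931 / 0.034401 ≈ 20.15.
≈ 20 years.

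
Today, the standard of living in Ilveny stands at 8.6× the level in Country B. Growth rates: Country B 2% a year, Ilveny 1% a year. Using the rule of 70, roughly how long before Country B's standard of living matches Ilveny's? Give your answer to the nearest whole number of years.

What matters is the difference: 1 pp.
Rule of 70 on the gap: the ratio halves every 70/1 ≈ 70.00 years.
An 8.6× gap takes log₂(8.6) ≈ 3.10 halvings to close: 3.10 × 70.00 ≈ 217 years.

about 217 years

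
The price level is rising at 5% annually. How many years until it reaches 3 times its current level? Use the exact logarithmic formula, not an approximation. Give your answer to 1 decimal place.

22.5 years

t = ln(3) / ln(1 + 0.05) = 1.0986 / 0.048790 ≈ 22.52.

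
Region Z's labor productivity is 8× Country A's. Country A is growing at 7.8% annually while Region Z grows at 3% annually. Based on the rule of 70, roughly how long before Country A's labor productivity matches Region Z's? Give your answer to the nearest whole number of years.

The growth-rate gap is 7.8% − 3% = 4.8 percentage points.
So the ratio between them halves every 70/4.8 ≈ 14.58 years.
An 8× gap closes after 3 halvings: 3 × 14.58 ≈ 44 years.

roughly 44 years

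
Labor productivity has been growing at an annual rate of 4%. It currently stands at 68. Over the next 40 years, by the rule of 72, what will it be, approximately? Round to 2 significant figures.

Doubling time ≈ 72/4 = 18.00 years.
40 years is 40/18.00 ≈ 2.22 doublings, a factor of 2^2.22 ≈ 4.66.
68 × 4.66 ≈ 320.

about 320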